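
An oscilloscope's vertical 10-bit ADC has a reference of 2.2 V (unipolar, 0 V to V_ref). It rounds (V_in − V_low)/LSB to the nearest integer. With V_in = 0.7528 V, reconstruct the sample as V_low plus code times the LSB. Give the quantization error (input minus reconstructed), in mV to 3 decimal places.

Step size: 2.2 V ÷ 2^10 = 2.148 mV.
(0.7528 − 0)/0.00214844 = 350.3942; round gives code 350.
V_rec = 0 + 350·0.00214844 = 0.75195312 V.
V_in − V_rec = 0.000846875 V = 0.847 mV.

0.847 mV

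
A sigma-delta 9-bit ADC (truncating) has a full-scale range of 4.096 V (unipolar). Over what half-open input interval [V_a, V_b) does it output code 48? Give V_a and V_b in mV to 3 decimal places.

[384.000 mV, 392.000 mV)

LSB = 4.096/2^9 = 8.000 mV.
V_a = V_low + 48·LSB = 0.384 V; V_b = V_low + 49·LSB = 0.392 V.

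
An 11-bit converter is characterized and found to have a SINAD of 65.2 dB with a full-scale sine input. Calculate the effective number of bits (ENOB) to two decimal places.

ENOB = (SINAD − 1.76) / 6.02 = (65.2 − 1.76)/6.02 = 10.538.

10.54 bits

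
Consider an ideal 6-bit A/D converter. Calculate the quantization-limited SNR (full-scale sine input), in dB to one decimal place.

37.9 dB

SNR ≈ 6.02·N + 1.76 dB = 6.02·6 + 1.76 = 37.88 dB.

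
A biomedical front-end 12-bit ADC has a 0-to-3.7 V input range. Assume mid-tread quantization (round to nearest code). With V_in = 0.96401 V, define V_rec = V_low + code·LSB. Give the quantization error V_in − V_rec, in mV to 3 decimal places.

LSB = 3.7/2^12 = 0.903 mV.
Scaled input = 1067.1851 LSBs, so code = 1067.
Code 1067 maps back to 0 + 1067×0.00090332 V = 0.96384277 V.
Error = 0.96401 − 0.96384277 = 0.000167227 V = 0.167 mV.

0.167 mV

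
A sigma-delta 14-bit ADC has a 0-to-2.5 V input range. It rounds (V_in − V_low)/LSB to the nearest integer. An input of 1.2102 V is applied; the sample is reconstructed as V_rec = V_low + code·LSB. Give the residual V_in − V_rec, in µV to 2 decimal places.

25.44 µV

Step size: 2.5 V ÷ 2^14 = 152.59 µV.
Scaled input = 7931.1667 LSBs, so code = 7931.
Code 7931 maps back to 0 + 7931×0.000152588 V = 1.2101746 V.
V_in − V_rec = 2.54395e-05 V = 25.44 µV.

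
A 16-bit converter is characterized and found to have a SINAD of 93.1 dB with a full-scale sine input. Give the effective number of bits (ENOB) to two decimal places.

ENOB = (SINAD − 1.76) / 6.02 = (93.1 − 1.76)/6.02 = 15.173.

15.17 bits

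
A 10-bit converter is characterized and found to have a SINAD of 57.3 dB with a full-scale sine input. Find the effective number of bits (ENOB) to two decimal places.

9.23 bits

ENOB = (SINAD − 1.76) / 6.02 = (57.3 − 1.76)/6.02 = 9.226.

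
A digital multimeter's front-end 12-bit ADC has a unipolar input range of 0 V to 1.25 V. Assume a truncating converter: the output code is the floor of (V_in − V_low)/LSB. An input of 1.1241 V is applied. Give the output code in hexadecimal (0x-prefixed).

code 0xE63 (decimal 3683)

LSB = 1.25 V / 4096 = 305.18 µV.
(1.1241 − 0) / 0.000305176 = 3683.451 LSBs.
So the output code is 3683.
In hexadecimal (0x-prefixed): 0xE63.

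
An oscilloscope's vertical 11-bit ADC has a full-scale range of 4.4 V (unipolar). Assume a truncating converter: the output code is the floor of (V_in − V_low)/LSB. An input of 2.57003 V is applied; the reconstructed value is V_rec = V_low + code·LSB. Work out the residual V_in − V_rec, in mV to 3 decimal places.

0.499 mV

LSB = 4.4/2^11 = 2.148 mV.
(V_in − V_low)/LSB = (2.57003 − 0)/0.00214844 = 1196.2321 → code 1196 (floor).
V_rec = 0 + 1196·0.00214844 = 2.5695312 V.
Difference: 0.00049875 V → 0.499 mV.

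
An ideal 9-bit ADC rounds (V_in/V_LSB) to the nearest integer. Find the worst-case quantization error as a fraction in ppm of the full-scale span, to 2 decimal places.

Rounding → worst-case error = ½ LSB = V_FS/2^10, so 1e+06/1024 = 976.562 ppm of full scale.

976.56 ppm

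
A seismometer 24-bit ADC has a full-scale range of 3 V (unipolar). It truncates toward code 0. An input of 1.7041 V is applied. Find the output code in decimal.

LSB = 3 V / 16777216 = 0.18 µV.
(1.7041 − 0) / 1.78814e-07 = 9530017.929 LSBs.
So the output code is 9530017.

code 9530017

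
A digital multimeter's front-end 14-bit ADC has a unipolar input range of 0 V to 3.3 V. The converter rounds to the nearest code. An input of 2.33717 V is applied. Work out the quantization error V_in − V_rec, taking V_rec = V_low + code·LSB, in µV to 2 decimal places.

One LSB is 3.3 V / 16384 = 201.42 µV.
(V_in − V_low)/LSB = (2.33717 − 0)/0.000201416 = 11603.6949 → code 11604 (round).
Code 11604 maps back to 0 + 11604×0.000201416 V = 2.3372314 V.
Error = 2.33717 − 2.3372314 = -6.14453e-05 V = -61.45 µV.

-61.45 µV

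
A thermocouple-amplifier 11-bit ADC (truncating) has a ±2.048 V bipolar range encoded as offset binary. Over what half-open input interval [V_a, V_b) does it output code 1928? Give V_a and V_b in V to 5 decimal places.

[1.80800 V, 1.81000 V)

LSB = 4.096/2^11 = 2.000 mV.
V_a = V_low + 1928·LSB = 1.808 V; V_b = V_low + 1929·LSB = 1.81 V.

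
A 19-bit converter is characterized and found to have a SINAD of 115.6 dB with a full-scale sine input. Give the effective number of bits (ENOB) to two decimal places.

ENOB = (SINAD − 1.76) / 6.02 = (115.6 − 1.76)/6.02 = 18.910.

18.91 bits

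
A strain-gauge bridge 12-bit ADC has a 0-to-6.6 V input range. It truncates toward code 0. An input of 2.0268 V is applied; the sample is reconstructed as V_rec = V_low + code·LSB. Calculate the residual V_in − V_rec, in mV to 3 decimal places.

Step size: 6.6 V ÷ 2^12 = 1.611 mV.
(2.0268 − 0)/0.00161133 = 1257.8444; ⌊·⌋ gives code 1257.
Reconstructed: 2.0254395 V.
Error = 2.0268 − 2.0254395 = 0.00136055 V = 1.361 mV.

1.361 mV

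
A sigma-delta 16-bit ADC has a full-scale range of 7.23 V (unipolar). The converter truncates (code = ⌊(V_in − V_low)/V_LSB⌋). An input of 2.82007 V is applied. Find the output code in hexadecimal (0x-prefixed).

LSB = 7.23 V / 65536 = 110.32 µV.
(V_in − V_low)/LSB = (2.82007 − 0) / 0.000110321 = 25562.394.
⌊·⌋(25562.394) = 25562.
In hexadecimal (0x-prefixed): 0x63DA.

code 0x63DA (decimal 25562)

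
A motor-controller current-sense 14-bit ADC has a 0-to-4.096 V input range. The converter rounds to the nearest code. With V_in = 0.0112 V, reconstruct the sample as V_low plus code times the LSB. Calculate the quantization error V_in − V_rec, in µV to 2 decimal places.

-50.00 µV

LSB = 4.096/2^14 = 250.00 µV.
Scaled input = 44.8000 LSBs, so code = 45.
Code 45 maps back to 0 + 45×0.00025 V = 0.01125 V.
Error = 0.0112 − 0.01125 = -5e-05 V = -50.00 µV.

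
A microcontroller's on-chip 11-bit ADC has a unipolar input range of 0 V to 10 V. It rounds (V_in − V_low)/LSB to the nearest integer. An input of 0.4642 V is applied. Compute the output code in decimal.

code 95

LSB = 10 V / 2048 = 4.883 mV.
(V_in − V_low)/LSB = (0.4642 − 0) / 0.00488281 = 95.068.
So the output code is 95.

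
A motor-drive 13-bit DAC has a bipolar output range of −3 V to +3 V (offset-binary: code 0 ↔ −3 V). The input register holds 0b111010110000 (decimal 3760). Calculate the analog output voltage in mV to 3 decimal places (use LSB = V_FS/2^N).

-246.094 mV

LSB = 6 V / 2^13 = 0.732 mV.
Code 0b111010110000 = 3760 decimal.
V_out = (−3) + 3760 × 0.000732422 V = -0.246094 V.
= -246.094 mV.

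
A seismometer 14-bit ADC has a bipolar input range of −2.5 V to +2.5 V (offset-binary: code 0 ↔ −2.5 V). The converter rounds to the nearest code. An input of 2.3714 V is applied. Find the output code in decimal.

Full-scale span = 5 V; LSB = 5/2^14 = 305.18 µV.
(2.3714 − (−2.5)) / 0.000305176 = 15962.604 LSBs.
round(15962.604) = 15963.

code 15963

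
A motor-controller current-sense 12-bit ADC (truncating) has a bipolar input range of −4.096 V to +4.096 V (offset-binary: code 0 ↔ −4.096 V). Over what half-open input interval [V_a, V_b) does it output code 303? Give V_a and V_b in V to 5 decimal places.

LSB = 8.192/2^12 = 2.000 mV.
V_a = V_low + 303·LSB = -3.49 V; V_b = V_low + 304·LSB = -3.488 V.

[-3.49000 V, -3.48800 V)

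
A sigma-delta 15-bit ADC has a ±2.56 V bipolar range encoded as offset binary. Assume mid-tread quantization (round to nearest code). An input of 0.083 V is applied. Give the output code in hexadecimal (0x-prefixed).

Full-scale span = 5.12 V; LSB = 5.12/2^15 = 156.25 µV.
(V_in − V_low)/LSB = (0.083 − (−2.56)) / 0.00015625 = 16915.200.
So the output code is 16915.
In hexadecimal (0x-prefixed): 0x4213.

code 0x4213 (decimal 16915)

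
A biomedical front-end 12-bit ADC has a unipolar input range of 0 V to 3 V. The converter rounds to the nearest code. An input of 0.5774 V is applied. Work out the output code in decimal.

code 788

Full-scale span = 3 V; LSB = 3/2^12 = 0.732 mV.
(0.5774 − 0) / 0.000732422 = 788.343 LSBs.
Round → code 788.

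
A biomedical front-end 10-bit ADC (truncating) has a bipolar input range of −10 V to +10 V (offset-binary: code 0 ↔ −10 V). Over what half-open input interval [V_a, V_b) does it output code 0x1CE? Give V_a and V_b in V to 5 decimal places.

[-0.97656 V, -0.95703 V)

LSB = 20/2^10 = 19.531 mV.
Code 0x1CE = 462 decimal.
V_a = V_low + 462·LSB = -0.976562 V; V_b = V_low + 463·LSB = -0.957031 V.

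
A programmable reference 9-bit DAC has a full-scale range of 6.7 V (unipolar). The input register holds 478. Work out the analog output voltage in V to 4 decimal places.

6.2551 V

LSB = 6.7 V / 2^9 = 13.086 mV.
V_out = 0 + 478 × 0.0130859 V = 6.25508 V.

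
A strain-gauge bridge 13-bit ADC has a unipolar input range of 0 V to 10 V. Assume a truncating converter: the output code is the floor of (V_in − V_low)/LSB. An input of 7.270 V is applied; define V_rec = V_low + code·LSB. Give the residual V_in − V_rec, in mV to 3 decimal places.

0.713 mV

One LSB is 10 V / 8192 = 1.221 mV.
(7.270 − 0)/0.0012207 = 5955.5840; ⌊·⌋ gives code 5955.
Reconstructed: 7.2692871 V.
Error = 7.270 − 7.2692871 = 0.000712891 V = 0.713 mV.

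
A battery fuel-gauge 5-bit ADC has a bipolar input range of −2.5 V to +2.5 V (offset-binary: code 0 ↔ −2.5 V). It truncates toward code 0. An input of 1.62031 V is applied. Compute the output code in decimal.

LSB = 5 V / 32 = 156.250 mV.
(1.62031 − (−2.5)) / 0.15625 = 26.370 LSBs.
Floor → code 26.

code 26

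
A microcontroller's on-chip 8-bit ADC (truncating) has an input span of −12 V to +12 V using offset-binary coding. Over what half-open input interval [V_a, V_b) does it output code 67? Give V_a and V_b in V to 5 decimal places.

[-5.71875 V, -5.62500 V)

LSB = 24/2^8 = 93.750 mV.
V_a = V_low + 67·LSB = -5.71875 V; V_b = V_low + 68·LSB = -5.625 V.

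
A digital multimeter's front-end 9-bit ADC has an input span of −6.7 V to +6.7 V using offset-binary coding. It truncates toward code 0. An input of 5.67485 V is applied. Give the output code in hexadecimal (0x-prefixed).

LSB = 13.4 V / 512 = 26.172 mV.
Input sits at 472.830 steps above V_low.
So the output code is 472.
In hexadecimal (0x-prefixed): 0x1D8.

code 0x1D8 (decimal 472)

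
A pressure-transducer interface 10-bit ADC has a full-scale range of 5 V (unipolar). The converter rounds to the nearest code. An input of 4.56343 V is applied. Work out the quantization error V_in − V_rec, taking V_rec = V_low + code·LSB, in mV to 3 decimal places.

One LSB is 5 V / 1024 = 4.883 mV.
Scaled input = 934.5905 LSBs, so code = 935.
Reconstructed: 4.5654297 V.
Error = 4.56343 − 4.5654297 = -0.00199969 V = -2.000 mV.

-2.000 mV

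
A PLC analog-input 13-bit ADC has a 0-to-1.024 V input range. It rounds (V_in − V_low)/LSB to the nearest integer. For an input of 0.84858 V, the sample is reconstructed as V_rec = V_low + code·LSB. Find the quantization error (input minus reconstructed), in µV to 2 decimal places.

Step size: 1.024 V ÷ 2^13 = 125.00 µV.
Scaled input = 6788.6400 LSBs, so code = 6789.
Code 6789 maps back to 0 + 6789×0.000125 V = 0.848625 V.
V_in − V_rec = -4.5e-05 V = -45.00 µV.

-45.00 µV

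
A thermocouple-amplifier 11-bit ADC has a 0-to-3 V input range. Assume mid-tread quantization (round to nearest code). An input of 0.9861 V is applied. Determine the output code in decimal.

With 2048 levels over 3 V, one step is 1.465 mV.
(V_in − V_low)/LSB = (0.9861 − 0) / 0.00146484 = 673.178.
round(673.178) = 673.

code 673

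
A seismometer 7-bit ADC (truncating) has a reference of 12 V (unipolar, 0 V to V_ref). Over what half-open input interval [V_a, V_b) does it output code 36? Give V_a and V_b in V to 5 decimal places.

[3.37500 V, 3.46875 V)

LSB = 12/2^7 = 93.750 mV.
V_a = V_low + 36·LSB = 3.375 V; V_b = V_low + 37·LSB = 3.46875 V.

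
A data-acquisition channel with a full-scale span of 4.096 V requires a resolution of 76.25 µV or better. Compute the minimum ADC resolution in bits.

Number of steps required ≥ 4.096 V / 76.25 µV = 53718.03.
Need 2^N ≥ 53718.03; 2^15 = 32768, 2^16 = 65536.
Minimum N = 16.

16 bits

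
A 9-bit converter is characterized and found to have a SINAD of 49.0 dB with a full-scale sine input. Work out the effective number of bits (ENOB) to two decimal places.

7.85 bits

ENOB = (SINAD − 1.76) / 6.02 = (49.0 − 1.76)/6.02 = 7.847.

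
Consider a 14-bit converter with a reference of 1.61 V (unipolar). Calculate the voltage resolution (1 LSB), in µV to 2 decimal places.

98.27 µV

Full-scale span = 1.61 V.
LSB = 1.61 / 2^14 = 1.61 / 16384 = 9.82666e-05 V = 98.27 µV.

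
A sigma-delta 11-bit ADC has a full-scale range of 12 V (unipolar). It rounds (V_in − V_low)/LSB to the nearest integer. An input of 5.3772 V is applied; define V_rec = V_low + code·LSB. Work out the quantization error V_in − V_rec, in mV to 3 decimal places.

-1.706 mV

Step size: 12 V ÷ 2^11 = 5.859 mV.
Scaled input = 917.7088 LSBs, so code = 918.
V_rec = 0 + 918·0.00585938 = 5.3789062 V.
Difference: -0.00170625 V → -1.706 mV.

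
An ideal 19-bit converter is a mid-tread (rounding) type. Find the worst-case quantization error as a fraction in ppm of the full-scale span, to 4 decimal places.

0.9537 ppm

Rounding → worst-case error = ½ LSB = V_FS/2^20, so 1e+06/1048576 = 0.953674 ppm of full scale.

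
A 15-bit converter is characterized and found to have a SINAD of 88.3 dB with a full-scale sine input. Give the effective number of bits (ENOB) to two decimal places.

14.38 bits

ENOB = (SINAD − 1.76) / 6.02 = (88.3 − 1.76)/6.02 = 14.375.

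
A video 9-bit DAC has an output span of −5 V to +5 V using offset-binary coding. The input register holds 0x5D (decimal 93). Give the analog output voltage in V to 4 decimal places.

-3.1836 V

LSB = 10 V / 2^9 = 19.531 mV.
Code 0x5D = 93 decimal.
V_out = (−5) + 93 × 0.0195312 V = -3.18359 V.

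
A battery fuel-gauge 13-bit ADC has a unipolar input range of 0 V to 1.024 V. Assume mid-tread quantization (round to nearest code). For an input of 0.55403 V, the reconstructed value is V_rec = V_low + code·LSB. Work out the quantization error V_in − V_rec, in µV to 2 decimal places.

LSB = 1.024/2^13 = 125.00 µV.
(V_in − V_low)/LSB = (0.55403 − 0)/0.000125 = 4432.2400 → code 4432 (round).
Reconstructed: 0.554 V.
V_in − V_rec = 3e-05 V = 30.00 µV.

30.00 µV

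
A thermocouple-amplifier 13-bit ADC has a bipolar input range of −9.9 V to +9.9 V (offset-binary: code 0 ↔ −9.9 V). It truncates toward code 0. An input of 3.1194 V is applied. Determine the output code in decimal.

With 8192 levels over 19.8 V, one step is 2.417 mV.
(V_in − V_low)/LSB = (3.1194 − (−9.9)) / 0.00241699 = 5386.612.
Floor → code 5386.

code 5386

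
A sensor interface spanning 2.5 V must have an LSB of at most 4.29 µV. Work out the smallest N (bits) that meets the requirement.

20 bits

Number of steps required ≥ 2.5 V / 4.29 µV = 582750.58.
Need 2^N ≥ 582750.58; 2^19 = 524288, 2^20 = 1048576.
Minimum N = 20.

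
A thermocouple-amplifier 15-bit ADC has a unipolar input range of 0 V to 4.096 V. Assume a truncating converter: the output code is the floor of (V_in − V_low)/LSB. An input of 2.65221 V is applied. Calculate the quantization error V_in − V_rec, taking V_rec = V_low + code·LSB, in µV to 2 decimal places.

85.00 µV

Step size: 4.096 V ÷ 2^15 = 125.00 µV.
(2.65221 − 0)/0.000125 = 21217.6800; ⌊·⌋ gives code 21217.
V_rec = 0 + 21217·0.000125 = 2.652125 V.
Difference: 8.5e-05 V → 85.00 µV.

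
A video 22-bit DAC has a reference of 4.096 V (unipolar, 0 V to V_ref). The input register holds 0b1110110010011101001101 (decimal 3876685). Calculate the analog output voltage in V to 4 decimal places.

3.7858 V

LSB = 4.096 V / 2^22 = 0.98 µV.
Code 0b1110110010011101001101 = 3876685 decimal.
V_out = 0 + 3876685 × 9.76563e-07 V = 3.78583 V.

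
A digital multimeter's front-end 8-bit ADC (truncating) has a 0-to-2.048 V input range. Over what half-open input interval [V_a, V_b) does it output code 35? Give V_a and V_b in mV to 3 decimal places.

LSB = 2.048/2^8 = 8.000 mV.
V_a = V_low + 35·LSB = 0.28 V; V_b = V_low + 36·LSB = 0.288 V.

[280.000 mV, 288.000 mV)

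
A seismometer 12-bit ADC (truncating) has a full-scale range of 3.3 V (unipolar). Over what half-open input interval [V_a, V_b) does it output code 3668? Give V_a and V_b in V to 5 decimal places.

[2.95518 V, 2.95598 V)

LSB = 3.3/2^12 = 0.806 mV.
V_a = V_low + 3668·LSB = 2.95518 V; V_b = V_low + 3669·LSB = 2.95598 V.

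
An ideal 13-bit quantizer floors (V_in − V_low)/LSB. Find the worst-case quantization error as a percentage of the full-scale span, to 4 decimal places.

Truncating → worst-case error = 1 LSB = V_FS/2^13, so 100/8192 = 0.012207 % of full scale.

0.0122 %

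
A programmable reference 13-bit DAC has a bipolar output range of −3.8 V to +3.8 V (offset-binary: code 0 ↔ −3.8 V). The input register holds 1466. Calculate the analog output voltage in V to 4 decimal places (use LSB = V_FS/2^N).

LSB = 7.6 V / 2^13 = 0.928 mV.
V_out = (−3.8) + 1466 × 0.000927734 V = -2.43994 V.

-2.4399 V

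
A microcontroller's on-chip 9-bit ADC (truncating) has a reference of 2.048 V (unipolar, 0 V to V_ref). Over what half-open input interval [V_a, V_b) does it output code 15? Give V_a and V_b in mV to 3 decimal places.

[60.000 mV, 64.000 mV)

LSB = 2.048/2^9 = 4.000 mV.
V_a = V_low + 15·LSB = 0.06 V; V_b = V_low + 16·LSB = 0.064 V.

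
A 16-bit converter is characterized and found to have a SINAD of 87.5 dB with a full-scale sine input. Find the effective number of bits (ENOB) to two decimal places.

14.24 bits

ENOB = (SINAD − 1.76) / 6.02 = (87.5 − 1.76)/6.02 = 14.243.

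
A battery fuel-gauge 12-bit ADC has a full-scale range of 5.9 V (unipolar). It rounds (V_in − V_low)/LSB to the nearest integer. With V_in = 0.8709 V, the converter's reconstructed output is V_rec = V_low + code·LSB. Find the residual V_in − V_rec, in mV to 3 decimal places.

-0.560 mV

LSB = 5.9/2^12 = 1.440 mV.
(0.8709 − 0)/0.00144043 = 604.6113; round gives code 605.
Reconstructed: 0.87145996 V.
Difference: -0.000559961 V → -0.560 mV.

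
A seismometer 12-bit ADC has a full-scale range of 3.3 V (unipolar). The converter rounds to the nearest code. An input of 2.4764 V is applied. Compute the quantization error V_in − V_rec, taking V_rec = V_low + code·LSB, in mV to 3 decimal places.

Step size: 3.3 V ÷ 2^12 = 0.806 mV.
(2.4764 − 0)/0.000805664 = 3073.7377; round gives code 3074.
Code 3074 maps back to 0 + 3074×0.000805664 V = 2.4766113 V.
V_in − V_rec = -0.000211328 V = -0.211 mV.

-0.211 mV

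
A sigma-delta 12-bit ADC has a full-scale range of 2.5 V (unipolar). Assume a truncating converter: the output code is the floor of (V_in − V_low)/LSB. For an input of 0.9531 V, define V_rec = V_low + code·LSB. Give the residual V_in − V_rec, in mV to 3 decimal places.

LSB = 2.5/2^12 = 0.610 mV.
(V_in − V_low)/LSB = (0.9531 − 0)/0.000610352 = 1561.5590 → code 1561 (floor).
Code 1561 maps back to 0 + 1561×0.000610352 V = 0.95275879 V.
Difference: 0.000341211 V → 0.341 mV.

0.341 mV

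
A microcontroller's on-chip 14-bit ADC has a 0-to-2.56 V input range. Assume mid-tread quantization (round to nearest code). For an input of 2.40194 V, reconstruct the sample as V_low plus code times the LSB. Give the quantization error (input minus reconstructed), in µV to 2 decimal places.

One LSB is 2.56 V / 16384 = 156.25 µV.
(V_in − V_low)/LSB = (2.40194 − 0)/0.00015625 = 15372.4160 → code 15372 (round).
V_rec = 0 + 15372·0.00015625 = 2.401875 V.
Difference: 6.5e-05 V → 65.00 µV.

65.00 µV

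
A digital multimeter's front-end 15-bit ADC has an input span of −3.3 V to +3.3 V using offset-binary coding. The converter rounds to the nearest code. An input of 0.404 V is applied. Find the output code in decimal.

code 18390

With 32768 levels over 6.6 V, one step is 201.42 µV.
(V_in − V_low)/LSB = (0.404 − (−3.3)) / 0.000201416 = 18389.799.
So the output code is 18390.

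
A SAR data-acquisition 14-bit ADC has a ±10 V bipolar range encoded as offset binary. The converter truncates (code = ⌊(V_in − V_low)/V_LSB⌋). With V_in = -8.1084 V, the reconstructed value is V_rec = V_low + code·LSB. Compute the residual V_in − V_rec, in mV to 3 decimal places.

LSB = 20/2^14 = 1.221 mV.
(V_in − V_low)/LSB = (-8.1084 − (−10))/0.0012207 = 1549.5987 → code 1549 (floor).
Reconstructed: -8.1091309 V.
Error = -8.1084 − (−8.1091309) = 0.000730859 V = 0.731 mV.

0.731 mV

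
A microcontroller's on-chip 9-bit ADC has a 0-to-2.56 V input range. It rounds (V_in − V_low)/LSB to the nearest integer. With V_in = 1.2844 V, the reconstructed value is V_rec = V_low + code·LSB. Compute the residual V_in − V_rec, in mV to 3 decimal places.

Step size: 2.56 V ÷ 2^9 = 5.000 mV.
Scaled input = 256.8800 LSBs, so code = 257.
V_rec = 0 + 257·0.005 = 1.285 V.
Error = 1.2844 − 1.285 = -0.0006 V = -0.600 mV.

-0.600 mV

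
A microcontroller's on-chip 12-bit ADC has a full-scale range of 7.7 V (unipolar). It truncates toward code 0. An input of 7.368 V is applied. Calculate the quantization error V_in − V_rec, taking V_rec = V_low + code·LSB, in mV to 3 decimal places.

0.739 mV

Step size: 7.7 V ÷ 2^12 = 1.880 mV.
(7.368 − 0)/0.00187988 = 3919.3932; ⌊·⌋ gives code 3919.
Reconstructed: 7.3672607 V.
Difference: 0.000739258 V → 0.739 mV.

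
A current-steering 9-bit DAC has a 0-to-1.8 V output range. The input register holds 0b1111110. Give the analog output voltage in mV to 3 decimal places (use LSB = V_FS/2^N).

442.969 mV

LSB = 1.8 V / 2^9 = 3.516 mV.
Code 0b1111110 = 126 decimal.
V_out = 0 + 126 × 0.00351563 V = 0.442969 V.
= 442.969 mV.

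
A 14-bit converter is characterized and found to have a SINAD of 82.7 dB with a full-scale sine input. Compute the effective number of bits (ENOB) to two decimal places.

13.45 bits

ENOB = (SINAD − 1.76) / 6.02 = (82.7 − 1.76)/6.02 = 13.445.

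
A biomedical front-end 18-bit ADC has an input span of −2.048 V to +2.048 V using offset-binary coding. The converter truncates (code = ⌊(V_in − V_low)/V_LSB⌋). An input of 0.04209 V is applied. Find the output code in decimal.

code 133765

With 262144 levels over 4.096 V, one step is 15.62 µV.
Input sits at 133765.760 steps above V_low.
So the output code is 133765.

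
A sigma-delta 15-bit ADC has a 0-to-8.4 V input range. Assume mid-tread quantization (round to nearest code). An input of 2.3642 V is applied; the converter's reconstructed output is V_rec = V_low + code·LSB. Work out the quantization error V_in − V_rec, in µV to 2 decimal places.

Step size: 8.4 V ÷ 2^15 = 256.35 µV.
Scaled input = 9222.6316 LSBs, so code = 9223.
Reconstructed: 2.3642944 V.
V_in − V_rec = -9.44336e-05 V = -94.43 µV.

-94.43 µV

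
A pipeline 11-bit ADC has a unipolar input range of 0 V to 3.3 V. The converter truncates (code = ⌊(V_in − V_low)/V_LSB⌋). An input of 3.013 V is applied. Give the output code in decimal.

With 2048 levels over 3.3 V, one step is 1.611 mV.
(3.013 − 0) / 0.00161133 = 1869.886 LSBs.
Floor → code 1869.

code 1869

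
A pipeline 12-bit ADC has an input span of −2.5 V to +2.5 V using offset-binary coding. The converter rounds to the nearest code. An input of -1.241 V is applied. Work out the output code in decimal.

With 4096 levels over 5 V, one step is 1.221 mV.
(V_in − V_low)/LSB = (-1.241 − (−2.5)) / 0.0012207 = 1031.373.
Round → code 1031.

code 1031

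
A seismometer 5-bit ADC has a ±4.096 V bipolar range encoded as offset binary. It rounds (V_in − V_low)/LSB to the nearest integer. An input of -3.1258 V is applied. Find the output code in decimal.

LSB = 8.192 V / 32 = 256.000 mV.
(V_in − V_low)/LSB = (-3.1258 − (−4.096)) / 0.256 = 3.790.
So the output code is 4.

code 4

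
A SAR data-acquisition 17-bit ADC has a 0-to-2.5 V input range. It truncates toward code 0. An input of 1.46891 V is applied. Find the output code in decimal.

code 77013

With 131072 levels over 2.5 V, one step is 19.07 µV.
(1.46891 − 0) / 1.90735e-05 = 77013.189 LSBs.
Floor → code 77013.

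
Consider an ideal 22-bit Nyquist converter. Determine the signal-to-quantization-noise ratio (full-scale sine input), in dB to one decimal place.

134.2 dB

SNR ≈ 6.02·N + 1.76 dB = 6.02·22 + 1.76 = 134.20 dB.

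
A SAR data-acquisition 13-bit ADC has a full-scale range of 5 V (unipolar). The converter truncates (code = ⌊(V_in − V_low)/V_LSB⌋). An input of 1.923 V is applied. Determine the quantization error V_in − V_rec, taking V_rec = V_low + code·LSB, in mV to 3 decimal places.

One LSB is 5 V / 8192 = 0.610 mV.
(V_in − V_low)/LSB = (1.923 − 0)/0.000610352 = 3150.6432 → code 3150 (floor).
V_rec = 0 + 3150·0.000610352 = 1.9226074 V.
V_in − V_rec = 0.000392578 V = 0.393 mV.

0.393 mV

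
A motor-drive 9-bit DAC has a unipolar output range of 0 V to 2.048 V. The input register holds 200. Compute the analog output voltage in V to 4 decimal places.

0.8000 V

LSB = 2.048 V / 2^9 = 4.000 mV.
V_out = 0 + 200 × 0.004 V = 0.8 V.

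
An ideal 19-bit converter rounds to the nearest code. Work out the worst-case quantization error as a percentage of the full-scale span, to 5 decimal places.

0.00010 %

Rounding → worst-case error = ½ LSB = V_FS/2^20, so 100/1048576 = 9.53674e-05 % of full scale.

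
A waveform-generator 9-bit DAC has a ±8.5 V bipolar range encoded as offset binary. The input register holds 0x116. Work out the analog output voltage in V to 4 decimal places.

LSB = 17 V / 2^9 = 33.203 mV.
Code 0x116 = 278 decimal.
V_out = (−8.5) + 278 × 0.0332031 V = 0.730469 V.

0.7305 V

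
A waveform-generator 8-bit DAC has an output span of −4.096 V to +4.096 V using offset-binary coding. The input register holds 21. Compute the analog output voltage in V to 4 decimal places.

LSB = 8.192 V / 2^8 = 32.000 mV.
V_out = (−4.096) + 21 × 0.032 V = -3.424 V.

-3.4240 V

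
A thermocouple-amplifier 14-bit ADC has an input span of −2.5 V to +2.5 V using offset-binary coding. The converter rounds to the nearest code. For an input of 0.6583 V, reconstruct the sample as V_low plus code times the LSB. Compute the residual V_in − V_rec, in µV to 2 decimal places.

35.84 µV

LSB = 5/2^14 = 305.18 µV.
Scaled input = 10349.1174 LSBs, so code = 10349.
V_rec = (−2.5) + 10349·0.000305176 = 0.65826416 V.
V_in − V_rec = 3.58398e-05 V = 35.84 µV.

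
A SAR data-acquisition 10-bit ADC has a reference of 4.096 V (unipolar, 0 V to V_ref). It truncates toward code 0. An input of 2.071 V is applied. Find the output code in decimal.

code 517

Full-scale span = 4.096 V; LSB = 4.096/2^10 = 4.000 mV.
Input sits at 517.750 steps above V_low.
⌊·⌋(517.750) = 517.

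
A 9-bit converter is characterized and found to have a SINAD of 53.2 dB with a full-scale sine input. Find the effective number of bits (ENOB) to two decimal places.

ENOB = (SINAD − 1.76) / 6.02 = (53.2 − 1.76)/6.02 = 8.545.

8.54 bits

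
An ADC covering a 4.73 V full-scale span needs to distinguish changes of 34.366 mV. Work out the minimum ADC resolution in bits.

Number of steps required ≥ 4.73 V / 34.366 mV = 137.64.
Need 2^N ≥ 137.64; 2^7 = 128, 2^8 = 256.
Minimum N = 8.

8 bits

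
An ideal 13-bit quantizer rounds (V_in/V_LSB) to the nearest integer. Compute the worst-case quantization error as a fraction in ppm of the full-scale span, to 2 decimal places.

Rounding → worst-case error = ½ LSB = V_FS/2^14, so 1e+06/16384 = 61.0352 ppm of full scale.

61.04 ppm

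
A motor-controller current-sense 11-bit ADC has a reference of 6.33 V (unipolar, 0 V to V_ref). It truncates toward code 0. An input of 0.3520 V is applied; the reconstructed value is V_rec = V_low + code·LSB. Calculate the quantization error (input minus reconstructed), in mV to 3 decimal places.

2.737 mV

Step size: 6.33 V ÷ 2^11 = 3.091 mV.
(V_in − V_low)/LSB = (0.3520 − 0)/0.00309082 = 113.8856 → code 113 (floor).
V_rec = 0 + 113·0.00309082 = 0.3492627 V.
Error = 0.3520 − 0.3492627 = 0.0027373 V = 2.737 mV.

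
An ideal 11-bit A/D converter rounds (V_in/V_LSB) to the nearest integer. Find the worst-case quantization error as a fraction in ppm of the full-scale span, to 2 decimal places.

Rounding → worst-case error = ½ LSB = V_FS/2^12, so 1e+06/4096 = 244.141 ppm of full scale.

244.14 ppm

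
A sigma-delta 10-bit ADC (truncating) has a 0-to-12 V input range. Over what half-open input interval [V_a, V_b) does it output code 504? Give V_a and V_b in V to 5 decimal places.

[5.90625 V, 5.91797 V)

LSB = 12/2^10 = 11.719 mV.
V_a = V_low + 504·LSB = 5.90625 V; V_b = V_low + 505·LSB = 5.91797 V.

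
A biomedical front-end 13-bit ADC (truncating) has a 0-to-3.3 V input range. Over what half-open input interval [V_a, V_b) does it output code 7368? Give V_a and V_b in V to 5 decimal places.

LSB = 3.3/2^13 = 402.83 µV.
V_a = V_low + 7368·LSB = 2.96807 V; V_b = V_low + 7369·LSB = 2.96847 V.

[2.96807 V, 2.96847 V)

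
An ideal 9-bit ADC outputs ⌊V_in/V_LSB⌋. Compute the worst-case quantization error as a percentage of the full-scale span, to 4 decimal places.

Truncating → worst-case error = 1 LSB = V_FS/2^9, so 100/512 = 0.195312 % of full scale.

0.1953 %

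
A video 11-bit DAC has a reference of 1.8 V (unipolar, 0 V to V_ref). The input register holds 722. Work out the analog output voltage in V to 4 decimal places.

LSB = 1.8 V / 2^11 = 0.879 mV.
V_out = 0 + 722 × 0.000878906 V = 0.63457 V.

0.6346 V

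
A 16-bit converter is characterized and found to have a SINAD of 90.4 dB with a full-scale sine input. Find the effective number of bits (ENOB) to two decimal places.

ENOB = (SINAD − 1.76) / 6.02 = (90.4 − 1.76)/6.02 = 14.724.

14.72 bits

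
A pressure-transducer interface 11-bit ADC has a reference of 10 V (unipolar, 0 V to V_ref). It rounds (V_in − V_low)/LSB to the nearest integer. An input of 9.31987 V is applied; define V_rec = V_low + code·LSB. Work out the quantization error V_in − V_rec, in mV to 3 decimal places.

-1.419 mV

Step size: 10 V ÷ 2^11 = 4.883 mV.
Scaled input = 1908.7094 LSBs, so code = 1909.
Code 1909 maps back to 0 + 1909×0.00488281 V = 9.3212891 V.
Difference: -0.00141906 V → -1.419 mV.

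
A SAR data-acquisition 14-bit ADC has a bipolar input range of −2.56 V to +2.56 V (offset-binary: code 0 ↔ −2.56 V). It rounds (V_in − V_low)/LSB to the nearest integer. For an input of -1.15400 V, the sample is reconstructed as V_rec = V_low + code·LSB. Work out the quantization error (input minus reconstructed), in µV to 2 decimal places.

One LSB is 5.12 V / 16384 = 312.50 µV.
(V_in − V_low)/LSB = (-1.15400 − (−2.56))/0.0003125 = 4499.2000 → code 4499 (round).
V_rec = (−2.56) + 4499·0.0003125 = -1.1540625 V.
V_in − V_rec = 6.25e-05 V = 62.50 µV.

62.50 µV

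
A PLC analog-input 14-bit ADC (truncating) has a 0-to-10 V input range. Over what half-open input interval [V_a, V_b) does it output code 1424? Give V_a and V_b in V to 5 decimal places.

LSB = 10/2^14 = 0.610 mV.
V_a = V_low + 1424·LSB = 0.869141 V; V_b = V_low + 1425·LSB = 0.869751 V.

[0.86914 V, 0.86975 V)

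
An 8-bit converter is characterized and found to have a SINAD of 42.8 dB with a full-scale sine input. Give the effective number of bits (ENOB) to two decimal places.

6.82 bits

ENOB = (SINAD − 1.76) / 6.02 = (42.8 − 1.76)/6.02 = 6.817.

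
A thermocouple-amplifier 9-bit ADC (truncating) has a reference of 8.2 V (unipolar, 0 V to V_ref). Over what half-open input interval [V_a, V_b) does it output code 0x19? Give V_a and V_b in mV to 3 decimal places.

LSB = 8.2/2^9 = 16.016 mV.
Code 0x19 = 25 decimal.
V_a = V_low + 25·LSB = 0.400391 V; V_b = V_low + 26·LSB = 0.416406 V.

[400.391 mV, 416.406 mV)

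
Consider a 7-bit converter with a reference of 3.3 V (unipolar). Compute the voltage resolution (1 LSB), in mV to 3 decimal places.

Full-scale span = 3.3 V.
LSB = 3.3 / 2^7 = 3.3 / 128 = 0.0257812 V = 25.781 mV.

25.781 mV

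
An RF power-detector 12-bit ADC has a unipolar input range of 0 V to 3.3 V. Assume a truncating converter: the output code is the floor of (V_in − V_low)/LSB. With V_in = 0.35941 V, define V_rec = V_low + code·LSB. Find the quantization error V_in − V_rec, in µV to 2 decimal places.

LSB = 3.3/2^12 = 0.806 mV.
Scaled input = 446.1040 LSBs, so code = 446.
Reconstructed: 0.35932617 V.
Difference: 8.38281e-05 V → 83.83 µV.

83.83 µV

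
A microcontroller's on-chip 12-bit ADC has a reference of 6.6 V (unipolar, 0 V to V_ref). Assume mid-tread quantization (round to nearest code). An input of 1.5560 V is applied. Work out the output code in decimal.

code 966

LSB = 6.6 V / 4096 = 1.611 mV.
Input sits at 965.663 steps above V_low.
round(965.663) = 966.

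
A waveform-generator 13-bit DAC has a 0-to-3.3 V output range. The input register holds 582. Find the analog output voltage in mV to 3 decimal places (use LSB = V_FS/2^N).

LSB = 3.3 V / 2^13 = 402.83 µV.
V_out = 0 + 582 × 0.000402832 V = 0.234448 V.
= 234.448 mV.

234.448 mV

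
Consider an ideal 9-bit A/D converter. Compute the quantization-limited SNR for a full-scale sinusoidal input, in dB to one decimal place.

55.9 dB

SNR ≈ 6.02·N + 1.76 dB = 6.02·9 + 1.76 = 55.94 dB.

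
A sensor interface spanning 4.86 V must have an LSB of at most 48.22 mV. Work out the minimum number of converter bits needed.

Number of steps required ≥ 4.86 V / 48.22 mV = 100.79.
Need 2^N ≥ 100.79; 2^6 = 64, 2^7 = 128.
Minimum N = 7.

7 bits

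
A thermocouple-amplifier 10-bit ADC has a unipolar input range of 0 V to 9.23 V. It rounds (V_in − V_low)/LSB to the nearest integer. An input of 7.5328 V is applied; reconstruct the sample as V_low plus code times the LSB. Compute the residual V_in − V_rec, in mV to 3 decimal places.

-2.630 mV

One LSB is 9.23 V / 1024 = 9.014 mV.
(V_in − V_low)/LSB = (7.5328 − 0)/0.00901367 = 835.7083 → code 836 (round).
Code 836 maps back to 0 + 836×0.00901367 V = 7.5354297 V.
Error = 7.5328 − 7.5354297 = -0.00262969 V = -2.630 mV.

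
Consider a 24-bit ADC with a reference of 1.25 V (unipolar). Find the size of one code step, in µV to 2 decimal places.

Full-scale span = 1.25 V.
LSB = 1.25 / 2^24 = 1.25 / 16777216 = 7.45058e-08 V = 0.07 µV.

0.07 µV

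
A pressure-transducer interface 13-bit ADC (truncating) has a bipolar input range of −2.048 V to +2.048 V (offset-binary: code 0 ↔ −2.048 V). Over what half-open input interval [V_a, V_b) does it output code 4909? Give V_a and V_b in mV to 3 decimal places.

LSB = 4.096/2^13 = 0.500 mV.
V_a = V_low + 4909·LSB = 0.4065 V; V_b = V_low + 4910·LSB = 0.407 V.

[406.500 mV, 407.000 mV)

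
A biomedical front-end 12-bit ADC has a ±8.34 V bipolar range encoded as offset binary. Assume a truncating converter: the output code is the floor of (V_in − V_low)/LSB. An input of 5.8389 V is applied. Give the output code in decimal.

code 3481

With 4096 levels over 16.68 V, one step is 4.072 mV.
Input sits at 3481.821 steps above V_low.
Floor → code 3481.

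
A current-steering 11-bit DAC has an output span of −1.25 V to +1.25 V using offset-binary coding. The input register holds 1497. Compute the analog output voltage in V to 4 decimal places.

LSB = 2.5 V / 2^11 = 1.221 mV.
V_out = (−1.25) + 1497 × 0.0012207 V = 0.577393 V.

0.5774 V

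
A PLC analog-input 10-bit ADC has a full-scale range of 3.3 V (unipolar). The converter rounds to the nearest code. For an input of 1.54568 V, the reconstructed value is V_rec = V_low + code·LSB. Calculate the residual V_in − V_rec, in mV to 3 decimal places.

-1.195 mV

One LSB is 3.3 V / 1024 = 3.223 mV.
(1.54568 − 0)/0.00322266 = 479.6292; round gives code 480.
Code 480 maps back to 0 + 480×0.00322266 V = 1.546875 V.
Error = 1.54568 − 1.546875 = -0.001195 V = -1.195 mV.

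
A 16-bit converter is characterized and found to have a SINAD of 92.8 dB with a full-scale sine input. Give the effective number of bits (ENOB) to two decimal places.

15.12 bits

ENOB = (SINAD − 1.76) / 6.02 = (92.8 − 1.76)/6.02 = 15.123.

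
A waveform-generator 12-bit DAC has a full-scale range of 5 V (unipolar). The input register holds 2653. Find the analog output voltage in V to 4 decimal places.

3.2385 V

LSB = 5 V / 2^12 = 1.221 mV.
V_out = 0 + 2653 × 0.0012207 V = 3.23853 V.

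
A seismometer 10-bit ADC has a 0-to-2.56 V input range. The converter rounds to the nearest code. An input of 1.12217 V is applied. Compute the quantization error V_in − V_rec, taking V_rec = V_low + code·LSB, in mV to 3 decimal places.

-0.330 mV

LSB = 2.56/2^10 = 2.500 mV.
(V_in − V_low)/LSB = (1.12217 − 0)/0.0025 = 448.8680 → code 449 (round).
Reconstructed: 1.1225 V.
Difference: -0.00033 V → -0.330 mV.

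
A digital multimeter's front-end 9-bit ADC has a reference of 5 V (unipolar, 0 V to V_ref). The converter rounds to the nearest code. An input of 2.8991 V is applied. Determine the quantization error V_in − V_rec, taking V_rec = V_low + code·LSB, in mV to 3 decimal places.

-1.291 mV

Step size: 5 V ÷ 2^9 = 9.766 mV.
(2.8991 − 0)/0.00976562 = 296.8678; round gives code 297.
V_rec = 0 + 297·0.00976562 = 2.9003906 V.
Difference: -0.00129063 V → -1.291 mV.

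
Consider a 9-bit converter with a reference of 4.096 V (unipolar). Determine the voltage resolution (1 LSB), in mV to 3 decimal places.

Full-scale span = 4.096 V.
LSB = 4.096 / 2^9 = 4.096 / 512 = 0.008 V = 8.000 mV.

8.000 mV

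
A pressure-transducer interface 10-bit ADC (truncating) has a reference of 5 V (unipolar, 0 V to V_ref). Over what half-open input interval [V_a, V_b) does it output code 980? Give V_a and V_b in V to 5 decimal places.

LSB = 5/2^10 = 4.883 mV.
V_a = V_low + 980·LSB = 4.78516 V; V_b = V_low + 981·LSB = 4.79004 V.

[4.78516 V, 4.79004 V)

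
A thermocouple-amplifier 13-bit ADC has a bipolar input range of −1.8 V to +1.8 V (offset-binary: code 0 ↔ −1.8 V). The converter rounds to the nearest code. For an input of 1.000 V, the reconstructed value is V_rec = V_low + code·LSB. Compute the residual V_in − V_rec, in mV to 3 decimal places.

-0.195 mV

One LSB is 3.6 V / 8192 = 439.45 µV.
(V_in − V_low)/LSB = (1.000 − (−1.8))/0.000439453 = 6371.5556 → code 6372 (round).
Code 6372 maps back to (−1.8) + 6372×0.000439453 V = 1.0001953 V.
Difference: -0.000195313 V → -0.195 mV.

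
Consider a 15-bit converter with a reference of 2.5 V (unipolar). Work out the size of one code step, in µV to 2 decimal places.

Full-scale span = 2.5 V.
LSB = 2.5 / 2^15 = 2.5 / 32768 = 7.62939e-05 V = 76.29 µV.

76.29 µV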